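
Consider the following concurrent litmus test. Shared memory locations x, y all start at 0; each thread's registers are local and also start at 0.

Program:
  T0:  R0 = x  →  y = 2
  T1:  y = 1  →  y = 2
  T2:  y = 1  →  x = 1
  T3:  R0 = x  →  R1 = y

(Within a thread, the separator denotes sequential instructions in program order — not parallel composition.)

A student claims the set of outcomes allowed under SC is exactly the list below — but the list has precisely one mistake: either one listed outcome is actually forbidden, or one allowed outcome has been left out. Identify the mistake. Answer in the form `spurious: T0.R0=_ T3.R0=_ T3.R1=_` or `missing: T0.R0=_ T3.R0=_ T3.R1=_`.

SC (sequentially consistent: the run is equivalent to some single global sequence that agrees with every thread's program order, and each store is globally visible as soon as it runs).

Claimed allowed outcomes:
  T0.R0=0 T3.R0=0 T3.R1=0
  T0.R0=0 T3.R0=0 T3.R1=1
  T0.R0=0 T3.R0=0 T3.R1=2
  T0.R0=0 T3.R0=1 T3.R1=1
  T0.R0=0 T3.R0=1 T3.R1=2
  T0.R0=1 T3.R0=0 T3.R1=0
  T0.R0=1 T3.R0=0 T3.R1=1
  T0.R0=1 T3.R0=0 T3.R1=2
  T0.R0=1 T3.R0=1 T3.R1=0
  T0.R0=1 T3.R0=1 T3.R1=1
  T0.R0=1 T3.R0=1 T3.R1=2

outcome vector order: (T0.R0,T3.R0,T3.R1)
[SC] allowed = {000, 001, 002, 011, 012, 100, 101, 102, 111, 112}
claimed∖SC = {110}

spurious: T0.R0=1 T3.R0=1 T3.R1=0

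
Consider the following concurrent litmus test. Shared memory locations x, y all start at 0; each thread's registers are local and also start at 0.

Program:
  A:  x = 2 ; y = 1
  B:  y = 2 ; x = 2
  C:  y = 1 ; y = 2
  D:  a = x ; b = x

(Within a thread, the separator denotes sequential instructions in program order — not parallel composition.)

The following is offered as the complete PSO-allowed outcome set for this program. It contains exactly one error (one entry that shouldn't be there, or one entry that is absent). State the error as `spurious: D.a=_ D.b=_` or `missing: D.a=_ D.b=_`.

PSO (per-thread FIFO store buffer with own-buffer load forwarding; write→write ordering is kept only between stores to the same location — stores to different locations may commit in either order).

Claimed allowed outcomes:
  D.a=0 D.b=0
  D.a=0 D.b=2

outcome vector order: (D.a,D.b)
[PSO] allowed = {0/0 0/2 2/2}
PSO∖claimed = {2/2}

missing: D.a=2 D.b=2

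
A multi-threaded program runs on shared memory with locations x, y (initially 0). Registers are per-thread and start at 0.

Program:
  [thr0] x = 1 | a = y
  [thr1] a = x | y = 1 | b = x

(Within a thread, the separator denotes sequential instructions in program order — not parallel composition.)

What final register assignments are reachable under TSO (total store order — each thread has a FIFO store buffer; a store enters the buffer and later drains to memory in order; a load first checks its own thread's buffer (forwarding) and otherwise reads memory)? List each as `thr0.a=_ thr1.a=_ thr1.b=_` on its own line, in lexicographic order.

thr0.a=0 thr1.a=0 thr1.b=0
thr0.a=0 thr1.a=0 thr1.b=1
thr0.a=0 thr1.a=1 thr1.b=1
thr0.a=1 thr1.a=0 thr1.b=0
thr0.a=1 thr1.a=0 thr1.b=1
thr0.a=1 thr1.a=1 thr1.b=1

outcome vector order: (thr0.a,thr1.a,thr1.b)
|TSO outcomes| = 6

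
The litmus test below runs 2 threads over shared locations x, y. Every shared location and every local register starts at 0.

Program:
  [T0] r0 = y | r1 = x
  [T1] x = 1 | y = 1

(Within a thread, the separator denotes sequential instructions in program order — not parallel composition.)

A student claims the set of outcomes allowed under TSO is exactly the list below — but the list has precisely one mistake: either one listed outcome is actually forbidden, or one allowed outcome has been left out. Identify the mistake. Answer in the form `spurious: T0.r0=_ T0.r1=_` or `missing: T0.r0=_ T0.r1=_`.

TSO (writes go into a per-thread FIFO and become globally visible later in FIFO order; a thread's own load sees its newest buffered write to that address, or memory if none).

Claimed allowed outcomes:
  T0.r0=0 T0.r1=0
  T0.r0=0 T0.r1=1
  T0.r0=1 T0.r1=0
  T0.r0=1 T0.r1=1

outcome vector order: (T0.r0,T0.r1)
[TSO] allowed = {0/0 0/1 1/1}
claimed∖TSO = {1/0}

spurious: T0.r0=1 T0.r1=0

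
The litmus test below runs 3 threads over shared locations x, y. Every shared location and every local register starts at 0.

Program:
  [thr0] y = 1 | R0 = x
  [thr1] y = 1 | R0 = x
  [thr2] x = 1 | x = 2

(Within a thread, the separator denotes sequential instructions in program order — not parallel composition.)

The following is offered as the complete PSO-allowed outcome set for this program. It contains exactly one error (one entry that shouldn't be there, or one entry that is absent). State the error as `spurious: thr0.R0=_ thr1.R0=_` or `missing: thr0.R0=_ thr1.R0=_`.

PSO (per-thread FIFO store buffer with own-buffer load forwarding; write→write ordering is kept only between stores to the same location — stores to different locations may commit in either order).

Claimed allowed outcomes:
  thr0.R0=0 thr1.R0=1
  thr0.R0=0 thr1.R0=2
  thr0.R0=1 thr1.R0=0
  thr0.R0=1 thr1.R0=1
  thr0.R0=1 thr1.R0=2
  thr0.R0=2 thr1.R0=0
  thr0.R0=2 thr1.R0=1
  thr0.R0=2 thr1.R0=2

missing: thr0.R0=0 thr1.R0=0

outcome vector order: (thr0.R0,thr1.R0)
PSO: 9 outcomes — {<0 0> <0 1> <0 2> <1 0> <1 1> <1 2> <2 0> <2 1> <2 2>}
PSO∖claimed = {<0 0>}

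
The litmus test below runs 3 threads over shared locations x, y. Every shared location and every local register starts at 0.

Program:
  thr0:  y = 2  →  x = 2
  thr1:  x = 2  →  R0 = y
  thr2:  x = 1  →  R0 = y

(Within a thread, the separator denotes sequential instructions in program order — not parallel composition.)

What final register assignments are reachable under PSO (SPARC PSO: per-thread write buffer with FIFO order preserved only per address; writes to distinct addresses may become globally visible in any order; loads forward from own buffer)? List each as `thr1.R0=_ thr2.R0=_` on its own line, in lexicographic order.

thr1.R0=0 thr2.R0=0
thr1.R0=0 thr2.R0=2
thr1.R0=2 thr2.R0=0
thr1.R0=2 thr2.R0=2

outcome vector order: (thr1.R0,thr2.R0)
|PSO outcomes| = 4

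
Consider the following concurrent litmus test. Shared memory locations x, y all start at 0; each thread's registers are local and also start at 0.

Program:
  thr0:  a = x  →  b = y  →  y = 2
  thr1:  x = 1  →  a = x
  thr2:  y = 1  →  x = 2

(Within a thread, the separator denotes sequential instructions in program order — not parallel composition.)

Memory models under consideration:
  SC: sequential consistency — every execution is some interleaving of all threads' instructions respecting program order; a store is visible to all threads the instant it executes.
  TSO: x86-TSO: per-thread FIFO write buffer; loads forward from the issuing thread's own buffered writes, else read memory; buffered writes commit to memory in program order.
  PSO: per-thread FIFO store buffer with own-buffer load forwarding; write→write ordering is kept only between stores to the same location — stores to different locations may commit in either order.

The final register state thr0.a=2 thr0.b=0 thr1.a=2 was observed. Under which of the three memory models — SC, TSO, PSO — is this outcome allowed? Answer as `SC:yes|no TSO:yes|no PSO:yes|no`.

SC:no TSO:no PSO:yes

outcome vector order: (thr0.a,thr0.b,thr1.a)
under SC → <0 0 1> <0 0 2> <0 1 1> <0 1 2> <1 0 1> <1 0 2> <1 1 1> <1 1 2> <2 1 1> <2 1 2>
under TSO → <0 0 1> <0 0 2> <0 1 1> <0 1 2> <1 0 1> <1 0 2> <1 1 1> <1 1 2> <2 1 1> <2 1 2>
under PSO → <0 0 1> <0 0 2> <0 1 1> <0 1 2> <1 0 1> <1 0 2> <1 1 1> <1 1 2> <2 0 1> <2 0 2> <2 1 1> <2 1 2>
target <2 0 2> ∈ {PSO}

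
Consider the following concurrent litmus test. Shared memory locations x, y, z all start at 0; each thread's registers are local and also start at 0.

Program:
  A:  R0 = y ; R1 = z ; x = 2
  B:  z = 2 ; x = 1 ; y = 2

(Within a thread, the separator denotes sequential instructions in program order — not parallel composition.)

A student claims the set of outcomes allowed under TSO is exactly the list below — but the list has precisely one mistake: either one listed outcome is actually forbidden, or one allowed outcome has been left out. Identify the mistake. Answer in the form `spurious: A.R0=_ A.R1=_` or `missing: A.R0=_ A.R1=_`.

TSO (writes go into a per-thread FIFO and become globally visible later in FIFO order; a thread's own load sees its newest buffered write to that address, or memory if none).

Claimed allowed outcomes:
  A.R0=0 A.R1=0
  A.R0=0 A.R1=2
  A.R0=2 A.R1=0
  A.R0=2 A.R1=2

spurious: A.R0=2 A.R1=0

outcome vector order: (A.R0,A.R1)
TSO: 3 outcomes — {00, 02, 22}
claimed∖TSO = {20}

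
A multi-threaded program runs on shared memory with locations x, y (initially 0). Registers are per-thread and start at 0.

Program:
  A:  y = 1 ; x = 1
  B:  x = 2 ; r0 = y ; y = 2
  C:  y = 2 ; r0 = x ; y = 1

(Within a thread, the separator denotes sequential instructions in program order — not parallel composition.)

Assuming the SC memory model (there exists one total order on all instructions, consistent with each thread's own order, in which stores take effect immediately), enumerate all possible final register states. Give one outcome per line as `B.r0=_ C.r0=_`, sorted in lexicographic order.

B.r0=0 C.r0=1
B.r0=0 C.r0=2
B.r0=1 C.r0=0
B.r0=1 C.r0=1
B.r0=1 C.r0=2
B.r0=2 C.r0=0
B.r0=2 C.r0=1
B.r0=2 C.r0=2

outcome vector order: (B.r0,C.r0)
|SC outcomes| = 8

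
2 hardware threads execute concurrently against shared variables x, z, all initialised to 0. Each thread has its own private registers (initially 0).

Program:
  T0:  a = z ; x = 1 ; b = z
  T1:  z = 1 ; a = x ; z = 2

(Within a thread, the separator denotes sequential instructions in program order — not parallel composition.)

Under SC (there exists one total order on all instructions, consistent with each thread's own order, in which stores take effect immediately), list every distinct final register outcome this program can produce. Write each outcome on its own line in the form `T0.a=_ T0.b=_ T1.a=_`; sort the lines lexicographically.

T0.a=0 T0.b=0 T1.a=1
T0.a=0 T0.b=1 T1.a=0
T0.a=0 T0.b=1 T1.a=1
T0.a=0 T0.b=2 T1.a=0
T0.a=0 T0.b=2 T1.a=1
T0.a=1 T0.b=1 T1.a=0
T0.a=1 T0.b=1 T1.a=1
T0.a=1 T0.b=2 T1.a=0
T0.a=1 T0.b=2 T1.a=1
T0.a=2 T0.b=2 T1.a=0

outcome vector order: (T0.a,T0.b,T1.a)
|SC outcomes| = 10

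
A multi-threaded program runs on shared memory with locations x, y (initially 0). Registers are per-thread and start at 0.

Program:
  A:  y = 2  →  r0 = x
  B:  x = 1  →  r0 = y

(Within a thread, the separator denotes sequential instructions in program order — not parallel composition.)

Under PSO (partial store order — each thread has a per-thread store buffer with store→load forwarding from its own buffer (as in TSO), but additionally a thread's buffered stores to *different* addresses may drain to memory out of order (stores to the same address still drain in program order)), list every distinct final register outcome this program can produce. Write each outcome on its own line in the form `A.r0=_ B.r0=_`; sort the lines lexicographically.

A.r0=0 B.r0=0
A.r0=0 B.r0=2
A.r0=1 B.r0=0
A.r0=1 B.r0=2

outcome vector order: (A.r0,B.r0)
|PSO outcomes| = 4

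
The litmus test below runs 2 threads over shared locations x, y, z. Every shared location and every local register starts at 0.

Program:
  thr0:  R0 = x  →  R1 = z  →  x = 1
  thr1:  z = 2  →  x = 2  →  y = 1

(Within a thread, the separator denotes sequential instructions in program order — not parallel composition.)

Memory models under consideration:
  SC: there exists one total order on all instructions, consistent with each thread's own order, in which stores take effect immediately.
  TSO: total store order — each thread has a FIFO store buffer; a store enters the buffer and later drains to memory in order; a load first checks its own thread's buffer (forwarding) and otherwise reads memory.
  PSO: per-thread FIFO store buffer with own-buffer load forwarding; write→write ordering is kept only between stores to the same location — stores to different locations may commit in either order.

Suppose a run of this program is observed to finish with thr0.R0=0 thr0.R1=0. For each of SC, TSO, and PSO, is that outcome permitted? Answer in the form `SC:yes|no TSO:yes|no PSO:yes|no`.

SC:yes TSO:yes PSO:yes

outcome vector order: (thr0.R0,thr0.R1)
SC (3): <0 0>; <0 2>; <2 2>
TSO (3): <0 0>; <0 2>; <2 2>
PSO (4): <0 0>; <0 2>; <2 0>; <2 2>
target <0 0> ∈ {SC,TSO,PSO}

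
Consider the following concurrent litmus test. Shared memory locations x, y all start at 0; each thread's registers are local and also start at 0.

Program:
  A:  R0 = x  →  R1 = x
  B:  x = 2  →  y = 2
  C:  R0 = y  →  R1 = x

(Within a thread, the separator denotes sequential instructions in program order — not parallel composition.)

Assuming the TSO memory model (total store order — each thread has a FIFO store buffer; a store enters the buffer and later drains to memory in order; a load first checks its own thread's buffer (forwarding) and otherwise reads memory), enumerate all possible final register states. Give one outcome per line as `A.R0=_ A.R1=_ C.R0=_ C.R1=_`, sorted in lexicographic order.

outcome vector order: (A.R0,A.R1,C.R0,C.R1)
|TSO outcomes| = 9

A.R0=0 A.R1=0 C.R0=0 C.R1=0
A.R0=0 A.R1=0 C.R0=0 C.R1=2
A.R0=0 A.R1=0 C.R0=2 C.R1=2
A.R0=0 A.R1=2 C.R0=0 C.R1=0
A.R0=0 A.R1=2 C.R0=0 C.R1=2
A.R0=0 A.R1=2 C.R0=2 C.R1=2
A.R0=2 A.R1=2 C.R0=0 C.R1=0
A.R0=2 A.R1=2 C.R0=0 C.R1=2
A.R0=2 A.R1=2 C.R0=2 C.R1=2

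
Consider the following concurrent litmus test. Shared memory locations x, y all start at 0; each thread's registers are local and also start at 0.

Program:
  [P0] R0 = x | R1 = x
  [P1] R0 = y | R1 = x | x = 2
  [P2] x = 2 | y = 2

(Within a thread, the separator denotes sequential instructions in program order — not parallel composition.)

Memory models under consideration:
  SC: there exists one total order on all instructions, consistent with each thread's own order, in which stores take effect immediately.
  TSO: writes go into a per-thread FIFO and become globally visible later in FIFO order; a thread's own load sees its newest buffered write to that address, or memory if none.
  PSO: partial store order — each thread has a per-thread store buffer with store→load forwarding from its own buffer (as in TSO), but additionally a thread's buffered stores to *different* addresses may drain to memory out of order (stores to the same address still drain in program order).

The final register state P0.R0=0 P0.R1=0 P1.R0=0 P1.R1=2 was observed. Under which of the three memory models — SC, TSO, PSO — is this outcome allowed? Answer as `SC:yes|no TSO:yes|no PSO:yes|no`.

SC:yes TSO:yes PSO:yes

outcome vector order: (P0.R0,P0.R1,P1.R0,P1.R1)
SC: 9 outcomes — {(0,0,0,0); (0,0,0,2); (0,0,2,2); (0,2,0,0); (0,2,0,2); (0,2,2,2); (2,2,0,0); (2,2,0,2); (2,2,2,2)}
TSO: 9 outcomes — {(0,0,0,0); (0,0,0,2); (0,0,2,2); (0,2,0,0); (0,2,0,2); (0,2,2,2); (2,2,0,0); (2,2,0,2); (2,2,2,2)}
PSO: 12 outcomes — {(0,0,0,0); (0,0,0,2); (0,0,2,0); (0,0,2,2); (0,2,0,0); (0,2,0,2); (0,2,2,0); (0,2,2,2); (2,2,0,0); (2,2,0,2); (2,2,2,0); (2,2,2,2)}
target (0,0,0,2) ∈ {SC,TSO,PSO}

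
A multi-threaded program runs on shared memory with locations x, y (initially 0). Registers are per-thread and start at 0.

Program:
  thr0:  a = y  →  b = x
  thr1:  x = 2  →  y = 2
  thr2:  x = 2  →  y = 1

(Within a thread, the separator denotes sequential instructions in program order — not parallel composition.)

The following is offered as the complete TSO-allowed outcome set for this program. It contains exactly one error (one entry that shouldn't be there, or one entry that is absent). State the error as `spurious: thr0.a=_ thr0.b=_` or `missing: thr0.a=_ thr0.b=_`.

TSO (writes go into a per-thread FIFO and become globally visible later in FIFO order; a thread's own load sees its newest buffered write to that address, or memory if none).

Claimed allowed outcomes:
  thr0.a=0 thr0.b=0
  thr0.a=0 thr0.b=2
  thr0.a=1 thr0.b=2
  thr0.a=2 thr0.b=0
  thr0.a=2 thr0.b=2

spurious: thr0.a=2 thr0.b=0

outcome vector order: (thr0.a,thr0.b)
TSO: 4 outcomes — {(0,0); (0,2); (1,2); (2,2)}
claimed∖TSO = {(2,0)}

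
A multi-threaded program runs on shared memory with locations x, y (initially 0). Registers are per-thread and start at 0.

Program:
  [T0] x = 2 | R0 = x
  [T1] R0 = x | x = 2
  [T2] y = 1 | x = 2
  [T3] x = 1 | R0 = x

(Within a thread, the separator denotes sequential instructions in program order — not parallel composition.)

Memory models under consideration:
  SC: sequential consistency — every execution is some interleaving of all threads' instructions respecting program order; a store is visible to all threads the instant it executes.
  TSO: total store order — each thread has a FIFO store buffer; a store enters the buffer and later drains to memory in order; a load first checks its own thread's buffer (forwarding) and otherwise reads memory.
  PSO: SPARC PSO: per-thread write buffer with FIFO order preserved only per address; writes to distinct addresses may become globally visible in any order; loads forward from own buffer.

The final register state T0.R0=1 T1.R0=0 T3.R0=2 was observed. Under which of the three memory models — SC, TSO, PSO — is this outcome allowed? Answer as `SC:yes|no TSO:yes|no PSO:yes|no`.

SC:yes TSO:yes PSO:yes

outcome vector order: (T0.R0,T1.R0,T3.R0)
under SC → <1 0 1> <1 0 2> <1 1 1> <1 1 2> <1 2 1> <1 2 2> <2 0 1> <2 0 2> <2 1 1> <2 1 2> <2 2 1> <2 2 2>
under TSO → <1 0 1> <1 0 2> <1 1 1> <1 1 2> <1 2 1> <1 2 2> <2 0 1> <2 0 2> <2 1 1> <2 1 2> <2 2 1> <2 2 2>
under PSO → <1 0 1> <1 0 2> <1 1 1> <1 1 2> <1 2 1> <1 2 2> <2 0 1> <2 0 2> <2 1 1> <2 1 2> <2 2 1> <2 2 2>
target <1 0 2> ∈ {SC,TSO,PSO}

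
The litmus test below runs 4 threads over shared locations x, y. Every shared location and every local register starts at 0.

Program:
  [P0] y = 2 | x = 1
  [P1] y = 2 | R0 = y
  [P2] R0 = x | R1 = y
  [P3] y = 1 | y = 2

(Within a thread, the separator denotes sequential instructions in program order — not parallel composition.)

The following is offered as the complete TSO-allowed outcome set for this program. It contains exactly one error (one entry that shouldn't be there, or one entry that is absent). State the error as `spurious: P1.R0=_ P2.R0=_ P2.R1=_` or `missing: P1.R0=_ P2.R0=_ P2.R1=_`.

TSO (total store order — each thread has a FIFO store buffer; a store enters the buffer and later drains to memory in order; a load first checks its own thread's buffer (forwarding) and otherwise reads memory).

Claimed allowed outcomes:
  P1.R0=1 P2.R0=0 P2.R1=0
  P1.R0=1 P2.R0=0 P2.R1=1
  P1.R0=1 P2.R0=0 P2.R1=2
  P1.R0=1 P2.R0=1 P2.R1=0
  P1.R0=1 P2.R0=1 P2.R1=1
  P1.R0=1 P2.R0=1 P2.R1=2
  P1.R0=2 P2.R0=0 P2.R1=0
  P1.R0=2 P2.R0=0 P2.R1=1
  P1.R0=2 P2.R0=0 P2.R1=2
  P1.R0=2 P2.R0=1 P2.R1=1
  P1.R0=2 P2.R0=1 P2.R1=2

spurious: P1.R0=1 P2.R0=1 P2.R1=0

outcome vector order: (P1.R0,P2.R0,P2.R1)
TSO (10): <1 0 0> <1 0 1> <1 0 2> <1 1 1> <1 1 2> <2 0 0> <2 0 1> <2 0 2> <2 1 1> <2 1 2>
claimed∖TSO = {<1 1 0>}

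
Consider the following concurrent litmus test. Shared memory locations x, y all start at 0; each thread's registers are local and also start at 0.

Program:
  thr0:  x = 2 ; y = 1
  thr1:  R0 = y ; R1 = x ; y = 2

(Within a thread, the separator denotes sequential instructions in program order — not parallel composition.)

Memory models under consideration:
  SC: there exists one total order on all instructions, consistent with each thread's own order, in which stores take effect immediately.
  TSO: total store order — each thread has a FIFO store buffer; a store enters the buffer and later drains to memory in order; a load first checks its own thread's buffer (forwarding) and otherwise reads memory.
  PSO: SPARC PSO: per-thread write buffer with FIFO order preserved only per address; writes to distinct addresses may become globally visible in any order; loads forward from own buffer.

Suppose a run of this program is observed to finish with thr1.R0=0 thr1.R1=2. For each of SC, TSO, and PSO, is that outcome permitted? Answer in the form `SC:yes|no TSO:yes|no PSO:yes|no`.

outcome vector order: (thr1.R0,thr1.R1)
under SC → <0 0>, <0 2>, <1 2>
under TSO → <0 0>, <0 2>, <1 2>
under PSO → <0 0>, <0 2>, <1 0>, <1 2>
target <0 2> ∈ {SC,TSO,PSO}

SC:yes TSO:yes PSO:yes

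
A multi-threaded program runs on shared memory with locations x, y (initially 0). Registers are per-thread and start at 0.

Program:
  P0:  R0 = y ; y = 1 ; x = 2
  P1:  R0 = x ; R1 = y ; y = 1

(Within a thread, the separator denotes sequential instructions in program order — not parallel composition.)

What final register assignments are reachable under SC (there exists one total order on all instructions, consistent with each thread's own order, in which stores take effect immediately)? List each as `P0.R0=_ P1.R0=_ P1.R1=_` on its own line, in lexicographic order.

P0.R0=0 P1.R0=0 P1.R1=0
P0.R0=0 P1.R0=0 P1.R1=1
P0.R0=0 P1.R0=2 P1.R1=1
P0.R0=1 P1.R0=0 P1.R1=0

outcome vector order: (P0.R0,P1.R0,P1.R1)
|SC outcomes| = 4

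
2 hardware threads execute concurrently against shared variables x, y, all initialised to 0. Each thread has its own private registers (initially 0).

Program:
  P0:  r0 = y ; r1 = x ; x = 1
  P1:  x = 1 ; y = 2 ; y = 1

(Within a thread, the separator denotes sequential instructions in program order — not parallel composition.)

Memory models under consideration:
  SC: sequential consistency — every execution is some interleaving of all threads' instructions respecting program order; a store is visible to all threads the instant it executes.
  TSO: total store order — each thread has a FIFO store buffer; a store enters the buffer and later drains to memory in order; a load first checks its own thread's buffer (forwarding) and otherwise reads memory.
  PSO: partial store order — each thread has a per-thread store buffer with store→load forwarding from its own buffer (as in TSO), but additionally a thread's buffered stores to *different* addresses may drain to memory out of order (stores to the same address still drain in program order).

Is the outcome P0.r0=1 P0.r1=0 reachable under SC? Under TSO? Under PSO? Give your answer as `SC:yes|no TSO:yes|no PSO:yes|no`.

SC:no TSO:no PSO:yes

outcome vector order: (P0.r0,P0.r1)
[SC] allowed = {(0,0); (0,1); (1,1); (2,1)}
[TSO] allowed = {(0,0); (0,1); (1,1); (2,1)}
[PSO] allowed = {(0,0); (0,1); (1,0); (1,1); (2,0); (2,1)}
target (1,0) ∈ {PSO}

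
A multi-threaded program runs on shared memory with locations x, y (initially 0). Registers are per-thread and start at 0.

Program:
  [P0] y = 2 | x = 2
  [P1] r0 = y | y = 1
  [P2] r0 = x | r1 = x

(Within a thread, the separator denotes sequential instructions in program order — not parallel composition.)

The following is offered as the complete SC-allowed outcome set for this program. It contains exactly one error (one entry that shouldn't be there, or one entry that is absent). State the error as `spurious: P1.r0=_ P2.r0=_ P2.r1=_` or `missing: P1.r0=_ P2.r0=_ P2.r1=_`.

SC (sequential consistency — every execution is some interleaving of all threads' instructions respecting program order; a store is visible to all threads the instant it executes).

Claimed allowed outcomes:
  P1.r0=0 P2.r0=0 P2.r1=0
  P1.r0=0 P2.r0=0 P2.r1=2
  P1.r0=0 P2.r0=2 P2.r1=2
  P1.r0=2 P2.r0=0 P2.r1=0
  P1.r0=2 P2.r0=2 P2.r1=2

outcome vector order: (P1.r0,P2.r0,P2.r1)
[SC] allowed = {(0,0,0) (0,0,2) (0,2,2) (2,0,0) (2,0,2) (2,2,2)}
SC∖claimed = {(2,0,2)}

missing: P1.r0=2 P2.r0=0 P2.r1=2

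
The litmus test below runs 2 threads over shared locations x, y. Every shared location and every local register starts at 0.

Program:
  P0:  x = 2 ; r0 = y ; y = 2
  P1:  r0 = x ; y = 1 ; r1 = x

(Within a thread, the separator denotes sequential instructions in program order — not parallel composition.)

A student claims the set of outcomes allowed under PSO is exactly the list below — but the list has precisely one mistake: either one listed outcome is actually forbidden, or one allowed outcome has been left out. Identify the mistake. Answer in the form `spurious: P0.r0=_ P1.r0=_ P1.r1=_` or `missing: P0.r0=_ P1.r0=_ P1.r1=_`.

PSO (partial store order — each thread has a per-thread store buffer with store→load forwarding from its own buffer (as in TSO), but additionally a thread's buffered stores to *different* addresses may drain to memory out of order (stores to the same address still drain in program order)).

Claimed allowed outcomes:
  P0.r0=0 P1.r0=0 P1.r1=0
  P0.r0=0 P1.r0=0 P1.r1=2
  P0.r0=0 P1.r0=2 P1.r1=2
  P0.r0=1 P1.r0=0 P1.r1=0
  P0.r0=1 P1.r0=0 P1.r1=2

outcome vector order: (P0.r0,P1.r0,P1.r1)
PSO: 6 outcomes — {(0,0,0) (0,0,2) (0,2,2) (1,0,0) (1,0,2) (1,2,2)}
PSO∖claimed = {(1,2,2)}

missing: P0.r0=1 P1.r0=2 P1.r1=2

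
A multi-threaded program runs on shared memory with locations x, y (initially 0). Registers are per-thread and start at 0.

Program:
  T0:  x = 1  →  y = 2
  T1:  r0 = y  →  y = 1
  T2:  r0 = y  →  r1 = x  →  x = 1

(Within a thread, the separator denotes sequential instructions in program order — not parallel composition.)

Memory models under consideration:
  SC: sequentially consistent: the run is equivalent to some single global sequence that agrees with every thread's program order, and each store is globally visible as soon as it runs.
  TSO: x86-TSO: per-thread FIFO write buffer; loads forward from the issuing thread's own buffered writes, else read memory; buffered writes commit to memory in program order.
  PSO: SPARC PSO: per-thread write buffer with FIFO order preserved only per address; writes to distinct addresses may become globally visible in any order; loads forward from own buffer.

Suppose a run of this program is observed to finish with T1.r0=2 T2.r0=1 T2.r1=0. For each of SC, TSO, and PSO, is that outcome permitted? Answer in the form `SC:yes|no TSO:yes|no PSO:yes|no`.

outcome vector order: (T1.r0,T2.r0,T2.r1)
[SC] allowed = {0/0/0 0/0/1 0/1/0 0/1/1 0/2/1 2/0/0 2/0/1 2/1/1 2/2/1}
[TSO] allowed = {0/0/0 0/0/1 0/1/0 0/1/1 0/2/1 2/0/0 2/0/1 2/1/1 2/2/1}
[PSO] allowed = {0/0/0 0/0/1 0/1/0 0/1/1 0/2/0 0/2/1 2/0/0 2/0/1 2/1/0 2/1/1 2/2/0 2/2/1}
target 2/1/0 ∈ {PSO}

SC:no TSO:no PSO:yes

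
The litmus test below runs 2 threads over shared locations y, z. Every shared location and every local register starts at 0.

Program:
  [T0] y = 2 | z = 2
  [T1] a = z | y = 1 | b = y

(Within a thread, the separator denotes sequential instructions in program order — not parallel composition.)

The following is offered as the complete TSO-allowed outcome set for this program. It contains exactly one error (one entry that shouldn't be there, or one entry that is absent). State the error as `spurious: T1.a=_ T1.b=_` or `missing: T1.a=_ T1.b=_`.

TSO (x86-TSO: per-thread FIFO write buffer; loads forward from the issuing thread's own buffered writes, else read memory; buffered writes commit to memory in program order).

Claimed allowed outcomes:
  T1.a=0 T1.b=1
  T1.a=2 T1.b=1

missing: T1.a=0 T1.b=2

outcome vector order: (T1.a,T1.b)
[TSO] allowed = {(0,1); (0,2); (2,1)}
TSO∖claimed = {(0,2)}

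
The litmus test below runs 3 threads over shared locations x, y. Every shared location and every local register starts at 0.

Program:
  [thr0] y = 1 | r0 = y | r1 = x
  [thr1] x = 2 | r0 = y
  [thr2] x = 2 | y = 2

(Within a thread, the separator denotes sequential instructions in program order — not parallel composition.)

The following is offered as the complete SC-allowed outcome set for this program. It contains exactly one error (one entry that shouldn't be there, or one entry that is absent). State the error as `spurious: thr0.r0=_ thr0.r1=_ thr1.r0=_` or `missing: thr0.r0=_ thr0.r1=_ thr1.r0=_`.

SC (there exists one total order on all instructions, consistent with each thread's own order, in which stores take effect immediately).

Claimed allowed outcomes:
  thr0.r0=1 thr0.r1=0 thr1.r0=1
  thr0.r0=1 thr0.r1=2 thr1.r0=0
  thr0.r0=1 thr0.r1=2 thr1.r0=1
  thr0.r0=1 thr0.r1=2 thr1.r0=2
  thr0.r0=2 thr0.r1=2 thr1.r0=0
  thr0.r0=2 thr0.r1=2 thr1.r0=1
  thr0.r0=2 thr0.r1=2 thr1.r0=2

outcome vector order: (thr0.r0,thr0.r1,thr1.r0)
under SC → 101; 102; 120; 121; 122; 220; 221; 222
SC∖claimed = {102}

missing: thr0.r0=1 thr0.r1=0 thr1.r0=2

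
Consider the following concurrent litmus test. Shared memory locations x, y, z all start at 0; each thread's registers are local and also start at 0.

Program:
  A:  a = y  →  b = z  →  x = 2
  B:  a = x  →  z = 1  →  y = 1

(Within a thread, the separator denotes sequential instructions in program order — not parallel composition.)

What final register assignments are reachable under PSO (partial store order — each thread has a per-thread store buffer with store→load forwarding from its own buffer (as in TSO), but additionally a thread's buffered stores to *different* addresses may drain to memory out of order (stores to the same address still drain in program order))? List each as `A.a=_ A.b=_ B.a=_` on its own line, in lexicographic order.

outcome vector order: (A.a,A.b,B.a)
|PSO outcomes| = 5

A.a=0 A.b=0 B.a=0
A.a=0 A.b=0 B.a=2
A.a=0 A.b=1 B.a=0
A.a=1 A.b=0 B.a=0
A.a=1 A.b=1 B.a=0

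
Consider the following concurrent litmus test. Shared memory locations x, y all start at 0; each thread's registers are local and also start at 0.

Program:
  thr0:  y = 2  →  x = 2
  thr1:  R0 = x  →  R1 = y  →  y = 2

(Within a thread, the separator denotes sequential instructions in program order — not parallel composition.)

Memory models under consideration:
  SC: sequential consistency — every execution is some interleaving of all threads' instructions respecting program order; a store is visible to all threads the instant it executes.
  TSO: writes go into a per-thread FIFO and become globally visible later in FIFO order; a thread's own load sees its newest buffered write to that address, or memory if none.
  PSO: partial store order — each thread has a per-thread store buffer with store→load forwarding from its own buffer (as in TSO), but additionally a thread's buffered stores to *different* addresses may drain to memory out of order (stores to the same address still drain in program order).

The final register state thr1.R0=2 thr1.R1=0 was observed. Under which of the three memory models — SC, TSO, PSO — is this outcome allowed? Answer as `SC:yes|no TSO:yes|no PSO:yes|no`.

SC:no TSO:no PSO:yes

outcome vector order: (thr1.R0,thr1.R1)
SC: 3 outcomes — {0/0, 0/2, 2/2}
TSO: 3 outcomes — {0/0, 0/2, 2/2}
PSO: 4 outcomes — {0/0, 0/2, 2/0, 2/2}
target 2/0 ∈ {PSO}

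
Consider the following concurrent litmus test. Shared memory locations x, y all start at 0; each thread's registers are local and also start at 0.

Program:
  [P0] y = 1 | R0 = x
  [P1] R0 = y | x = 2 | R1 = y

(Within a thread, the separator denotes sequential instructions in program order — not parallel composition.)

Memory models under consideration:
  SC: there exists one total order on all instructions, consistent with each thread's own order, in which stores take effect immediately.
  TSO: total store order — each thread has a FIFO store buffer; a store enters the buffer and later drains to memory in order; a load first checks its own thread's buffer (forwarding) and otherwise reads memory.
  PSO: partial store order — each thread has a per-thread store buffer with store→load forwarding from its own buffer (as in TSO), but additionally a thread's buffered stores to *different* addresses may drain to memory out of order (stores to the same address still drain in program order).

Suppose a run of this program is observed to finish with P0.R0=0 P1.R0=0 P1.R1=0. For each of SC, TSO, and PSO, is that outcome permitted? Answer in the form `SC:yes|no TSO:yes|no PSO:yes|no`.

outcome vector order: (P0.R0,P1.R0,P1.R1)
SC: 5 outcomes — {<0 0 1> <0 1 1> <2 0 0> <2 0 1> <2 1 1>}
TSO: 6 outcomes — {<0 0 0> <0 0 1> <0 1 1> <2 0 0> <2 0 1> <2 1 1>}
PSO: 6 outcomes — {<0 0 0> <0 0 1> <0 1 1> <2 0 0> <2 0 1> <2 1 1>}
target <0 0 0> ∈ {TSO,PSO}

SC:no TSO:yes PSO:yes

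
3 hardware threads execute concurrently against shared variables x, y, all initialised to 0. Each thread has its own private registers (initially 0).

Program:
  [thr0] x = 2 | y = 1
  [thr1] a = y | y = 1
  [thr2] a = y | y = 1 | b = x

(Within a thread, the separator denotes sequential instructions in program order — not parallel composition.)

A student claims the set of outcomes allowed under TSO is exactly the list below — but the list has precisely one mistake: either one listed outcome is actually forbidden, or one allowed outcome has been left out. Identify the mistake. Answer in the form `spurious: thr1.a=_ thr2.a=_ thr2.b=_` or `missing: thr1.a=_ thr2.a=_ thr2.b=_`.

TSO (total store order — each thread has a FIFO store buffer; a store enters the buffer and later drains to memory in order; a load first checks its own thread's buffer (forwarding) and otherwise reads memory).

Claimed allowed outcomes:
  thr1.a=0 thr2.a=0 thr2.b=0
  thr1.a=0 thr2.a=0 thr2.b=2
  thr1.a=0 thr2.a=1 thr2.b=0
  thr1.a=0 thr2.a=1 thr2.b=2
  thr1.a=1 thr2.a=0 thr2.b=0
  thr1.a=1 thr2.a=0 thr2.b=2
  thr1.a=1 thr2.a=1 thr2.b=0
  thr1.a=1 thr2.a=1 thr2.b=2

spurious: thr1.a=1 thr2.a=1 thr2.b=0

outcome vector order: (thr1.a,thr2.a,thr2.b)
under TSO → 000 002 010 012 100 102 112
claimed∖TSO = {110}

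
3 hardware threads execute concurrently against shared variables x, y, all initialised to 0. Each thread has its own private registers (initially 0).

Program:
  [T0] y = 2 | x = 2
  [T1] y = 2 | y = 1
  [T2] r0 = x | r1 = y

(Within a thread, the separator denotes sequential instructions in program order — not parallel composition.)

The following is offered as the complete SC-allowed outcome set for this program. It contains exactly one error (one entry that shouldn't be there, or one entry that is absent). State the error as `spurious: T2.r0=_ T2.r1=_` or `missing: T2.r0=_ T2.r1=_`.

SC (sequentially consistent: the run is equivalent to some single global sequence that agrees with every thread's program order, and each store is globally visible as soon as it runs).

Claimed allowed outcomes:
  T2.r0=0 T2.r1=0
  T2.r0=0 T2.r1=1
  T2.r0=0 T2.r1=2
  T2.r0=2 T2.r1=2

outcome vector order: (T2.r0,T2.r1)
under SC → <0 0>; <0 1>; <0 2>; <2 1>; <2 2>
SC∖claimed = {<2 1>}

missing: T2.r0=2 T2.r1=1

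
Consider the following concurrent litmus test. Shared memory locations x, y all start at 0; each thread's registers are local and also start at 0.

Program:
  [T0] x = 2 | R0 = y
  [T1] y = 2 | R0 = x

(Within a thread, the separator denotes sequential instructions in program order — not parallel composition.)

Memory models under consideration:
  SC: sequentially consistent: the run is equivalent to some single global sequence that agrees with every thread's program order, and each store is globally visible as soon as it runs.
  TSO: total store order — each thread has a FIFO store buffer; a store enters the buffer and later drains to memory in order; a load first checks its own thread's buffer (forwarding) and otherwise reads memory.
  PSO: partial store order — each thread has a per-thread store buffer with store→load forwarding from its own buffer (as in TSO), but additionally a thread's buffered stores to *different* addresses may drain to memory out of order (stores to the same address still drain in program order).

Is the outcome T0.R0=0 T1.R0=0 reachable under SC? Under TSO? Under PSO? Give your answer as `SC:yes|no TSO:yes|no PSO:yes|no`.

outcome vector order: (T0.R0,T1.R0)
SC (3): 02 20 22
TSO (4): 00 02 20 22
PSO (4): 00 02 20 22
target 00 ∈ {TSO,PSO}

SC:no TSO:yes PSO:yes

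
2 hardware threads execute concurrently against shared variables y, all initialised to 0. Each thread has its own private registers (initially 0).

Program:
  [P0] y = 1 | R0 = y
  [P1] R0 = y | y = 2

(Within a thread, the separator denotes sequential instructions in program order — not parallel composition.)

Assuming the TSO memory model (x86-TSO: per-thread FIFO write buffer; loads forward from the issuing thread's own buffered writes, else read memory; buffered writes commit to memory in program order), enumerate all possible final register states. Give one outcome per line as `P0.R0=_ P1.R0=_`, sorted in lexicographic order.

P0.R0=1 P1.R0=0
P0.R0=1 P1.R0=1
P0.R0=2 P1.R0=0
P0.R0=2 P1.R0=1

outcome vector order: (P0.R0,P1.R0)
|TSO outcomes| = 4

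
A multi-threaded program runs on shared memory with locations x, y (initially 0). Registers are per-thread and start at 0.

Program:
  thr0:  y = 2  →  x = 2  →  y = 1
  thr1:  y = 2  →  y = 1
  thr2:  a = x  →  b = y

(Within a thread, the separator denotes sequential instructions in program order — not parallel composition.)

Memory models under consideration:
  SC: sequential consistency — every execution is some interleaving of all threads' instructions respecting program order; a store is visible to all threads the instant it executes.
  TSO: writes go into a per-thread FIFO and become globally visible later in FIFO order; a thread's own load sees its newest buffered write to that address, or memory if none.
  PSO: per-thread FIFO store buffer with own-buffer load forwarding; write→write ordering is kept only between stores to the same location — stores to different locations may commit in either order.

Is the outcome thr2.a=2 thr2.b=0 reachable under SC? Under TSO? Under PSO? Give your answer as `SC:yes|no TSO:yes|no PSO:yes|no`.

SC:no TSO:no PSO:yes

outcome vector order: (thr2.a,thr2.b)
[SC] allowed = {0/0, 0/1, 0/2, 2/1, 2/2}
[TSO] allowed = {0/0, 0/1, 0/2, 2/1, 2/2}
[PSO] allowed = {0/0, 0/1, 0/2, 2/0, 2/1, 2/2}
target 2/0 ∈ {PSO}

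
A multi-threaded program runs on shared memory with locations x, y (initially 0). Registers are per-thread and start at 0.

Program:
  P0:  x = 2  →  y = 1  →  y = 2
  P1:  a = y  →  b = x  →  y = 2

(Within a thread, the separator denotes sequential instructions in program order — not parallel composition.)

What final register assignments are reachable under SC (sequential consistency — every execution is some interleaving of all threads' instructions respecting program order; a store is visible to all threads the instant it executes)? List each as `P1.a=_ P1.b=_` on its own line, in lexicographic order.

P1.a=0 P1.b=0
P1.a=0 P1.b=2
P1.a=1 P1.b=2
P1.a=2 P1.b=2

outcome vector order: (P1.a,P1.b)
|SC outcomes| = 4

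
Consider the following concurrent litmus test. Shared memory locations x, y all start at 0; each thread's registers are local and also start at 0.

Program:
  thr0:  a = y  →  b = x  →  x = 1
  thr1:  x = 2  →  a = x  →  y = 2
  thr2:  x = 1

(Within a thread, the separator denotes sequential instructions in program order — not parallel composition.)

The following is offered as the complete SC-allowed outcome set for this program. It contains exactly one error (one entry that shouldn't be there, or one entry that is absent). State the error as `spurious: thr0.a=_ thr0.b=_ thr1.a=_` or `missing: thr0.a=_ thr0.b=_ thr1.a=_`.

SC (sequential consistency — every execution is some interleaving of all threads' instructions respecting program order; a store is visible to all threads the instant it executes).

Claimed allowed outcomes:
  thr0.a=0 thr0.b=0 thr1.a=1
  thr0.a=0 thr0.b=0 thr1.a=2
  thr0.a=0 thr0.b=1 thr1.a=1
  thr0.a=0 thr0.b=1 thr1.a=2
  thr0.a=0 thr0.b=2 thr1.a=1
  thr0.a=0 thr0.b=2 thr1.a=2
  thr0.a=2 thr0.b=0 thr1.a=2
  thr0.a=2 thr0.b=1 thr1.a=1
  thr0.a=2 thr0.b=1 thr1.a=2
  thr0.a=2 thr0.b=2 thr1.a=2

spurious: thr0.a=2 thr0.b=0 thr1.a=2

outcome vector order: (thr0.a,thr0.b,thr1.a)
[SC] allowed = {(0,0,1), (0,0,2), (0,1,1), (0,1,2), (0,2,1), (0,2,2), (2,1,1), (2,1,2), (2,2,2)}
claimed∖SC = {(2,0,2)}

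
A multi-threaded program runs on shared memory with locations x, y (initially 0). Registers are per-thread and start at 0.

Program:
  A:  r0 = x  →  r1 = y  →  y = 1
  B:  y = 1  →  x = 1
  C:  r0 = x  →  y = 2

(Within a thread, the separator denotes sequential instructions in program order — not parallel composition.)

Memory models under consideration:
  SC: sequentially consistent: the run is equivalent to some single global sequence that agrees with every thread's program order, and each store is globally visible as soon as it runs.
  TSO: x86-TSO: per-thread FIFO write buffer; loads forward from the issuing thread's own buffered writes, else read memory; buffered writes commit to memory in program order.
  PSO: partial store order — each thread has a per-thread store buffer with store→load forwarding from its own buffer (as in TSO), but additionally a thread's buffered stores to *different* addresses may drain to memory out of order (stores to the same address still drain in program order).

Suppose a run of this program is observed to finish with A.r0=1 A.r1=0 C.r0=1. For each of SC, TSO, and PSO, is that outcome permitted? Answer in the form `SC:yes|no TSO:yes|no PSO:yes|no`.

outcome vector order: (A.r0,A.r1,C.r0)
SC: 10 outcomes — {<0 0 0>, <0 0 1>, <0 1 0>, <0 1 1>, <0 2 0>, <0 2 1>, <1 1 0>, <1 1 1>, <1 2 0>, <1 2 1>}
TSO: 10 outcomes — {<0 0 0>, <0 0 1>, <0 1 0>, <0 1 1>, <0 2 0>, <0 2 1>, <1 1 0>, <1 1 1>, <1 2 0>, <1 2 1>}
PSO: 12 outcomes — {<0 0 0>, <0 0 1>, <0 1 0>, <0 1 1>, <0 2 0>, <0 2 1>, <1 0 0>, <1 0 1>, <1 1 0>, <1 1 1>, <1 2 0>, <1 2 1>}
target <1 0 1> ∈ {PSO}

SC:no TSO:no PSO:yes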